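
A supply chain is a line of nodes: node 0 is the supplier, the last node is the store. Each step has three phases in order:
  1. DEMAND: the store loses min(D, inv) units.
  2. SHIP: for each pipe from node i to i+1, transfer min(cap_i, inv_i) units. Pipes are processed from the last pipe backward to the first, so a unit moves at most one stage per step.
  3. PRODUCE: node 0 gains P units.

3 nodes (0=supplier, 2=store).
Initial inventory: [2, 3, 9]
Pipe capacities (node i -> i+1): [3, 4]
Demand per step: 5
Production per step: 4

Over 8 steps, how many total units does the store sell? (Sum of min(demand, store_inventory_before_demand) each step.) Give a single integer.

Answer: 29

Derivation:
Step 1: sold=5 (running total=5) -> [4 2 7]
Step 2: sold=5 (running total=10) -> [5 3 4]
Step 3: sold=4 (running total=14) -> [6 3 3]
Step 4: sold=3 (running total=17) -> [7 3 3]
Step 5: sold=3 (running total=20) -> [8 3 3]
Step 6: sold=3 (running total=23) -> [9 3 3]
Step 7: sold=3 (running total=26) -> [10 3 3]
Step 8: sold=3 (running total=29) -> [11 3 3]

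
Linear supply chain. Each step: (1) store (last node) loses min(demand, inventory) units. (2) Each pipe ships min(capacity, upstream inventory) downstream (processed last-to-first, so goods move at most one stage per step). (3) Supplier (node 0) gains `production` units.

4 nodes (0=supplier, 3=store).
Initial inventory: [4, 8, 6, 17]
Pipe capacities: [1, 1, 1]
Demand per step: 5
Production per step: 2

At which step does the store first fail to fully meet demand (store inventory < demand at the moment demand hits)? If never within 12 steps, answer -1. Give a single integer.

Step 1: demand=5,sold=5 ship[2->3]=1 ship[1->2]=1 ship[0->1]=1 prod=2 -> [5 8 6 13]
Step 2: demand=5,sold=5 ship[2->3]=1 ship[1->2]=1 ship[0->1]=1 prod=2 -> [6 8 6 9]
Step 3: demand=5,sold=5 ship[2->3]=1 ship[1->2]=1 ship[0->1]=1 prod=2 -> [7 8 6 5]
Step 4: demand=5,sold=5 ship[2->3]=1 ship[1->2]=1 ship[0->1]=1 prod=2 -> [8 8 6 1]
Step 5: demand=5,sold=1 ship[2->3]=1 ship[1->2]=1 ship[0->1]=1 prod=2 -> [9 8 6 1]
Step 6: demand=5,sold=1 ship[2->3]=1 ship[1->2]=1 ship[0->1]=1 prod=2 -> [10 8 6 1]
Step 7: demand=5,sold=1 ship[2->3]=1 ship[1->2]=1 ship[0->1]=1 prod=2 -> [11 8 6 1]
Step 8: demand=5,sold=1 ship[2->3]=1 ship[1->2]=1 ship[0->1]=1 prod=2 -> [12 8 6 1]
Step 9: demand=5,sold=1 ship[2->3]=1 ship[1->2]=1 ship[0->1]=1 prod=2 -> [13 8 6 1]
Step 10: demand=5,sold=1 ship[2->3]=1 ship[1->2]=1 ship[0->1]=1 prod=2 -> [14 8 6 1]
Step 11: demand=5,sold=1 ship[2->3]=1 ship[1->2]=1 ship[0->1]=1 prod=2 -> [15 8 6 1]
Step 12: demand=5,sold=1 ship[2->3]=1 ship[1->2]=1 ship[0->1]=1 prod=2 -> [16 8 6 1]
First stockout at step 5

5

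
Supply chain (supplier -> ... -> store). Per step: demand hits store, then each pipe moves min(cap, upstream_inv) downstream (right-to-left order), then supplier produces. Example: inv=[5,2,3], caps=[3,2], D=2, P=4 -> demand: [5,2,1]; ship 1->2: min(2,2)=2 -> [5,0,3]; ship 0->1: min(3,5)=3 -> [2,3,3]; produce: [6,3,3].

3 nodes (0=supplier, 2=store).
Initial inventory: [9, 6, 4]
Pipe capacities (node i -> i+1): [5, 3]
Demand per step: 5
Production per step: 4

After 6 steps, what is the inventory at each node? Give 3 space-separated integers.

Step 1: demand=5,sold=4 ship[1->2]=3 ship[0->1]=5 prod=4 -> inv=[8 8 3]
Step 2: demand=5,sold=3 ship[1->2]=3 ship[0->1]=5 prod=4 -> inv=[7 10 3]
Step 3: demand=5,sold=3 ship[1->2]=3 ship[0->1]=5 prod=4 -> inv=[6 12 3]
Step 4: demand=5,sold=3 ship[1->2]=3 ship[0->1]=5 prod=4 -> inv=[5 14 3]
Step 5: demand=5,sold=3 ship[1->2]=3 ship[0->1]=5 prod=4 -> inv=[4 16 3]
Step 6: demand=5,sold=3 ship[1->2]=3 ship[0->1]=4 prod=4 -> inv=[4 17 3]

4 17 3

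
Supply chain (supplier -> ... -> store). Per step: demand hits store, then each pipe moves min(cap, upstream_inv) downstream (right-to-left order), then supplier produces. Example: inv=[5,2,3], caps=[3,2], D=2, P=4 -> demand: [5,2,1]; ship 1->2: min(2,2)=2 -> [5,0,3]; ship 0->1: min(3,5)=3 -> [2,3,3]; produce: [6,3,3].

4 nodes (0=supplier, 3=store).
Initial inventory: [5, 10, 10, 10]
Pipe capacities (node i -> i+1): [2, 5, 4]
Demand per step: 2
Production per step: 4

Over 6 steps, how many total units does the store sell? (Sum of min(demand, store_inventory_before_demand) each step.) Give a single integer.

Step 1: sold=2 (running total=2) -> [7 7 11 12]
Step 2: sold=2 (running total=4) -> [9 4 12 14]
Step 3: sold=2 (running total=6) -> [11 2 12 16]
Step 4: sold=2 (running total=8) -> [13 2 10 18]
Step 5: sold=2 (running total=10) -> [15 2 8 20]
Step 6: sold=2 (running total=12) -> [17 2 6 22]

Answer: 12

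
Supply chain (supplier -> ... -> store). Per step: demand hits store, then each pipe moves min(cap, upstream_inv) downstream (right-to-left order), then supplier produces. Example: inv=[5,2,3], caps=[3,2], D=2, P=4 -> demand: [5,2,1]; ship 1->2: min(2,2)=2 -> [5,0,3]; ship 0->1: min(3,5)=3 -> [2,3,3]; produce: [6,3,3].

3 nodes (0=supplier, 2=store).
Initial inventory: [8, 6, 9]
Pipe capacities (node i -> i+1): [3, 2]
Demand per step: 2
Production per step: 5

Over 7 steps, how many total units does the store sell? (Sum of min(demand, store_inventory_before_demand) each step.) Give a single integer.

Step 1: sold=2 (running total=2) -> [10 7 9]
Step 2: sold=2 (running total=4) -> [12 8 9]
Step 3: sold=2 (running total=6) -> [14 9 9]
Step 4: sold=2 (running total=8) -> [16 10 9]
Step 5: sold=2 (running total=10) -> [18 11 9]
Step 6: sold=2 (running total=12) -> [20 12 9]
Step 7: sold=2 (running total=14) -> [22 13 9]

Answer: 14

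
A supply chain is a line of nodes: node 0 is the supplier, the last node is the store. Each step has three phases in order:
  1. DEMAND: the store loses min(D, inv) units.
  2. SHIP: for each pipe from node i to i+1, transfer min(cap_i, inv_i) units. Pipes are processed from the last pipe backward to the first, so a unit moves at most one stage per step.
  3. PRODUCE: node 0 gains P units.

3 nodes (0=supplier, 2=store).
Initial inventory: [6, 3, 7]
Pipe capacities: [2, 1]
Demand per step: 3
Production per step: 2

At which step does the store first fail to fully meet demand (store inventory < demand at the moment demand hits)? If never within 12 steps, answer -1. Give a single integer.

Step 1: demand=3,sold=3 ship[1->2]=1 ship[0->1]=2 prod=2 -> [6 4 5]
Step 2: demand=3,sold=3 ship[1->2]=1 ship[0->1]=2 prod=2 -> [6 5 3]
Step 3: demand=3,sold=3 ship[1->2]=1 ship[0->1]=2 prod=2 -> [6 6 1]
Step 4: demand=3,sold=1 ship[1->2]=1 ship[0->1]=2 prod=2 -> [6 7 1]
Step 5: demand=3,sold=1 ship[1->2]=1 ship[0->1]=2 prod=2 -> [6 8 1]
Step 6: demand=3,sold=1 ship[1->2]=1 ship[0->1]=2 prod=2 -> [6 9 1]
Step 7: demand=3,sold=1 ship[1->2]=1 ship[0->1]=2 prod=2 -> [6 10 1]
Step 8: demand=3,sold=1 ship[1->2]=1 ship[0->1]=2 prod=2 -> [6 11 1]
Step 9: demand=3,sold=1 ship[1->2]=1 ship[0->1]=2 prod=2 -> [6 12 1]
Step 10: demand=3,sold=1 ship[1->2]=1 ship[0->1]=2 prod=2 -> [6 13 1]
Step 11: demand=3,sold=1 ship[1->2]=1 ship[0->1]=2 prod=2 -> [6 14 1]
Step 12: demand=3,sold=1 ship[1->2]=1 ship[0->1]=2 prod=2 -> [6 15 1]
First stockout at step 4

4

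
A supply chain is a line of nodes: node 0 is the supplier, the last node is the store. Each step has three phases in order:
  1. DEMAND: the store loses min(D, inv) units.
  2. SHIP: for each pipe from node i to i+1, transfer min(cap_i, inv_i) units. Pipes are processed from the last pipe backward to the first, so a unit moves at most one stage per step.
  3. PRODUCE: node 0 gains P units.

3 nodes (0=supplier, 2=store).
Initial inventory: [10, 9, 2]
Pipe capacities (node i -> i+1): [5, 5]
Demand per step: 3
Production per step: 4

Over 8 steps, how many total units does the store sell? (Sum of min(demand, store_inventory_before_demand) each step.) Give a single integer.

Answer: 23

Derivation:
Step 1: sold=2 (running total=2) -> [9 9 5]
Step 2: sold=3 (running total=5) -> [8 9 7]
Step 3: sold=3 (running total=8) -> [7 9 9]
Step 4: sold=3 (running total=11) -> [6 9 11]
Step 5: sold=3 (running total=14) -> [5 9 13]
Step 6: sold=3 (running total=17) -> [4 9 15]
Step 7: sold=3 (running total=20) -> [4 8 17]
Step 8: sold=3 (running total=23) -> [4 7 19]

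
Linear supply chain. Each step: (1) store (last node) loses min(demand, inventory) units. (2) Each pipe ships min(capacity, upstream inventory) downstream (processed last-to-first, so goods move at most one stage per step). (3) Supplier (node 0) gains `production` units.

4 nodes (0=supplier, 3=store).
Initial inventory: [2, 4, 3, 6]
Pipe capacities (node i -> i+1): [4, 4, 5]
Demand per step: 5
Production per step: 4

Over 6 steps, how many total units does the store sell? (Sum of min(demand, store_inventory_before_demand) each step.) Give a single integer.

Answer: 23

Derivation:
Step 1: sold=5 (running total=5) -> [4 2 4 4]
Step 2: sold=4 (running total=9) -> [4 4 2 4]
Step 3: sold=4 (running total=13) -> [4 4 4 2]
Step 4: sold=2 (running total=15) -> [4 4 4 4]
Step 5: sold=4 (running total=19) -> [4 4 4 4]
Step 6: sold=4 (running total=23) -> [4 4 4 4]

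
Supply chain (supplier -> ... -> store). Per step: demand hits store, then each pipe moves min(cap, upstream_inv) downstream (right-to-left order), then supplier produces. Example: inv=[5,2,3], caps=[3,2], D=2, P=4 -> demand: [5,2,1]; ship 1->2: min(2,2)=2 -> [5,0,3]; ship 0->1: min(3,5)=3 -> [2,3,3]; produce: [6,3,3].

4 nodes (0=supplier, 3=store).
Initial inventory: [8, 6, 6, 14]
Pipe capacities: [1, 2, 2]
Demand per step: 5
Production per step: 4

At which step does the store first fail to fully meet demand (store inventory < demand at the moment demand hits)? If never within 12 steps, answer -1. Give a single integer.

Step 1: demand=5,sold=5 ship[2->3]=2 ship[1->2]=2 ship[0->1]=1 prod=4 -> [11 5 6 11]
Step 2: demand=5,sold=5 ship[2->3]=2 ship[1->2]=2 ship[0->1]=1 prod=4 -> [14 4 6 8]
Step 3: demand=5,sold=5 ship[2->3]=2 ship[1->2]=2 ship[0->1]=1 prod=4 -> [17 3 6 5]
Step 4: demand=5,sold=5 ship[2->3]=2 ship[1->2]=2 ship[0->1]=1 prod=4 -> [20 2 6 2]
Step 5: demand=5,sold=2 ship[2->3]=2 ship[1->2]=2 ship[0->1]=1 prod=4 -> [23 1 6 2]
Step 6: demand=5,sold=2 ship[2->3]=2 ship[1->2]=1 ship[0->1]=1 prod=4 -> [26 1 5 2]
Step 7: demand=5,sold=2 ship[2->3]=2 ship[1->2]=1 ship[0->1]=1 prod=4 -> [29 1 4 2]
Step 8: demand=5,sold=2 ship[2->3]=2 ship[1->2]=1 ship[0->1]=1 prod=4 -> [32 1 3 2]
Step 9: demand=5,sold=2 ship[2->3]=2 ship[1->2]=1 ship[0->1]=1 prod=4 -> [35 1 2 2]
Step 10: demand=5,sold=2 ship[2->3]=2 ship[1->2]=1 ship[0->1]=1 prod=4 -> [38 1 1 2]
Step 11: demand=5,sold=2 ship[2->3]=1 ship[1->2]=1 ship[0->1]=1 prod=4 -> [41 1 1 1]
Step 12: demand=5,sold=1 ship[2->3]=1 ship[1->2]=1 ship[0->1]=1 prod=4 -> [44 1 1 1]
First stockout at step 5

5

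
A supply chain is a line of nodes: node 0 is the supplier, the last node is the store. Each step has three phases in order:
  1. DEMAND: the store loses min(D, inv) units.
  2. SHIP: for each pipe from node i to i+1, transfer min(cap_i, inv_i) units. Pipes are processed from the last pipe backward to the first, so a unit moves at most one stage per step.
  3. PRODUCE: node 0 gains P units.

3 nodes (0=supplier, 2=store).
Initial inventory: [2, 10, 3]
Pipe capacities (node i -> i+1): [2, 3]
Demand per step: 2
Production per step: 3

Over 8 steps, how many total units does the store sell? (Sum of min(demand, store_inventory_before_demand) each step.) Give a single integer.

Step 1: sold=2 (running total=2) -> [3 9 4]
Step 2: sold=2 (running total=4) -> [4 8 5]
Step 3: sold=2 (running total=6) -> [5 7 6]
Step 4: sold=2 (running total=8) -> [6 6 7]
Step 5: sold=2 (running total=10) -> [7 5 8]
Step 6: sold=2 (running total=12) -> [8 4 9]
Step 7: sold=2 (running total=14) -> [9 3 10]
Step 8: sold=2 (running total=16) -> [10 2 11]

Answer: 16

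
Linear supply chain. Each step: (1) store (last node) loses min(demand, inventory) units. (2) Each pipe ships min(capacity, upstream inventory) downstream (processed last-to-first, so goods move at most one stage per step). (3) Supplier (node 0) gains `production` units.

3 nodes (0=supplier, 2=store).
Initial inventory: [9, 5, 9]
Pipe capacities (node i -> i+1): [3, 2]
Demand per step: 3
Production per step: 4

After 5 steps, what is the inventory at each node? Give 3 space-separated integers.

Step 1: demand=3,sold=3 ship[1->2]=2 ship[0->1]=3 prod=4 -> inv=[10 6 8]
Step 2: demand=3,sold=3 ship[1->2]=2 ship[0->1]=3 prod=4 -> inv=[11 7 7]
Step 3: demand=3,sold=3 ship[1->2]=2 ship[0->1]=3 prod=4 -> inv=[12 8 6]
Step 4: demand=3,sold=3 ship[1->2]=2 ship[0->1]=3 prod=4 -> inv=[13 9 5]
Step 5: demand=3,sold=3 ship[1->2]=2 ship[0->1]=3 prod=4 -> inv=[14 10 4]

14 10 4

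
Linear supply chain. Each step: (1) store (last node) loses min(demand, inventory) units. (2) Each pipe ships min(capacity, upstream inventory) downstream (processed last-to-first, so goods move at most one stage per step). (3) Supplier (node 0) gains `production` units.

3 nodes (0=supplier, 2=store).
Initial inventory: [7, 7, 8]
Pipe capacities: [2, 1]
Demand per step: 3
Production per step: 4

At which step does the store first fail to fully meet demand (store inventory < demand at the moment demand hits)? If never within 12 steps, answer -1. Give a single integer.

Step 1: demand=3,sold=3 ship[1->2]=1 ship[0->1]=2 prod=4 -> [9 8 6]
Step 2: demand=3,sold=3 ship[1->2]=1 ship[0->1]=2 prod=4 -> [11 9 4]
Step 3: demand=3,sold=3 ship[1->2]=1 ship[0->1]=2 prod=4 -> [13 10 2]
Step 4: demand=3,sold=2 ship[1->2]=1 ship[0->1]=2 prod=4 -> [15 11 1]
Step 5: demand=3,sold=1 ship[1->2]=1 ship[0->1]=2 prod=4 -> [17 12 1]
Step 6: demand=3,sold=1 ship[1->2]=1 ship[0->1]=2 prod=4 -> [19 13 1]
Step 7: demand=3,sold=1 ship[1->2]=1 ship[0->1]=2 prod=4 -> [21 14 1]
Step 8: demand=3,sold=1 ship[1->2]=1 ship[0->1]=2 prod=4 -> [23 15 1]
Step 9: demand=3,sold=1 ship[1->2]=1 ship[0->1]=2 prod=4 -> [25 16 1]
Step 10: demand=3,sold=1 ship[1->2]=1 ship[0->1]=2 prod=4 -> [27 17 1]
Step 11: demand=3,sold=1 ship[1->2]=1 ship[0->1]=2 prod=4 -> [29 18 1]
Step 12: demand=3,sold=1 ship[1->2]=1 ship[0->1]=2 prod=4 -> [31 19 1]
First stockout at step 4

4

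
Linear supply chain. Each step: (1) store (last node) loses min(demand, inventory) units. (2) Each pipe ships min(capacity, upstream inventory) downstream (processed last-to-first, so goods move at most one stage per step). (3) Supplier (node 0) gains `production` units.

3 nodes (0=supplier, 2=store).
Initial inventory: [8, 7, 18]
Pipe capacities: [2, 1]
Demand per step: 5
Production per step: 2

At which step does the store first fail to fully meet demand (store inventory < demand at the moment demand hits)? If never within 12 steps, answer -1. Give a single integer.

Step 1: demand=5,sold=5 ship[1->2]=1 ship[0->1]=2 prod=2 -> [8 8 14]
Step 2: demand=5,sold=5 ship[1->2]=1 ship[0->1]=2 prod=2 -> [8 9 10]
Step 3: demand=5,sold=5 ship[1->2]=1 ship[0->1]=2 prod=2 -> [8 10 6]
Step 4: demand=5,sold=5 ship[1->2]=1 ship[0->1]=2 prod=2 -> [8 11 2]
Step 5: demand=5,sold=2 ship[1->2]=1 ship[0->1]=2 prod=2 -> [8 12 1]
Step 6: demand=5,sold=1 ship[1->2]=1 ship[0->1]=2 prod=2 -> [8 13 1]
Step 7: demand=5,sold=1 ship[1->2]=1 ship[0->1]=2 prod=2 -> [8 14 1]
Step 8: demand=5,sold=1 ship[1->2]=1 ship[0->1]=2 prod=2 -> [8 15 1]
Step 9: demand=5,sold=1 ship[1->2]=1 ship[0->1]=2 prod=2 -> [8 16 1]
Step 10: demand=5,sold=1 ship[1->2]=1 ship[0->1]=2 prod=2 -> [8 17 1]
Step 11: demand=5,sold=1 ship[1->2]=1 ship[0->1]=2 prod=2 -> [8 18 1]
Step 12: demand=5,sold=1 ship[1->2]=1 ship[0->1]=2 prod=2 -> [8 19 1]
First stockout at step 5

5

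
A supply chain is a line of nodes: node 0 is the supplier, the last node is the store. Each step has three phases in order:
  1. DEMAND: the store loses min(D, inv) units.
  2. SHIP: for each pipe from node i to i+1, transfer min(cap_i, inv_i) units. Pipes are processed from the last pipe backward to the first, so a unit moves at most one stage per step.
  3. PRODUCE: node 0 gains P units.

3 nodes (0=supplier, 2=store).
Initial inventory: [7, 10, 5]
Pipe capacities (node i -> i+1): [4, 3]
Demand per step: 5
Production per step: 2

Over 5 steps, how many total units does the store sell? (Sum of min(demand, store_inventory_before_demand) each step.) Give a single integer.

Step 1: sold=5 (running total=5) -> [5 11 3]
Step 2: sold=3 (running total=8) -> [3 12 3]
Step 3: sold=3 (running total=11) -> [2 12 3]
Step 4: sold=3 (running total=14) -> [2 11 3]
Step 5: sold=3 (running total=17) -> [2 10 3]

Answer: 17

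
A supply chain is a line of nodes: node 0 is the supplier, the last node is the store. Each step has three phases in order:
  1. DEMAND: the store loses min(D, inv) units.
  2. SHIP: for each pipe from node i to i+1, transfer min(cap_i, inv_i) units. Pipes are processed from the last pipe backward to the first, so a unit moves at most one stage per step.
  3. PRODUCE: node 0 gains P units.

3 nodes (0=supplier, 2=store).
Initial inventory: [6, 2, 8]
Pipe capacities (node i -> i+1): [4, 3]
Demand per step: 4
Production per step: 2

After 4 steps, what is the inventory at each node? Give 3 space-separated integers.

Step 1: demand=4,sold=4 ship[1->2]=2 ship[0->1]=4 prod=2 -> inv=[4 4 6]
Step 2: demand=4,sold=4 ship[1->2]=3 ship[0->1]=4 prod=2 -> inv=[2 5 5]
Step 3: demand=4,sold=4 ship[1->2]=3 ship[0->1]=2 prod=2 -> inv=[2 4 4]
Step 4: demand=4,sold=4 ship[1->2]=3 ship[0->1]=2 prod=2 -> inv=[2 3 3]

2 3 3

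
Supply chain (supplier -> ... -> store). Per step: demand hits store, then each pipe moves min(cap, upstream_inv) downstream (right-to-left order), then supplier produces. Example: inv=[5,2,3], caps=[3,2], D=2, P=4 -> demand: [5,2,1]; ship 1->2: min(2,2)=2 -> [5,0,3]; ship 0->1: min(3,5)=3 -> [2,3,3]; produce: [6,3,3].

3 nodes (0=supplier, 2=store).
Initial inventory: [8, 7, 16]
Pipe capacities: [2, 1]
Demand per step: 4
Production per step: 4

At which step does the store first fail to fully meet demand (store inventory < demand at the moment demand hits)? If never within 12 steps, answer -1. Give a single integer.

Step 1: demand=4,sold=4 ship[1->2]=1 ship[0->1]=2 prod=4 -> [10 8 13]
Step 2: demand=4,sold=4 ship[1->2]=1 ship[0->1]=2 prod=4 -> [12 9 10]
Step 3: demand=4,sold=4 ship[1->2]=1 ship[0->1]=2 prod=4 -> [14 10 7]
Step 4: demand=4,sold=4 ship[1->2]=1 ship[0->1]=2 prod=4 -> [16 11 4]
Step 5: demand=4,sold=4 ship[1->2]=1 ship[0->1]=2 prod=4 -> [18 12 1]
Step 6: demand=4,sold=1 ship[1->2]=1 ship[0->1]=2 prod=4 -> [20 13 1]
Step 7: demand=4,sold=1 ship[1->2]=1 ship[0->1]=2 prod=4 -> [22 14 1]
Step 8: demand=4,sold=1 ship[1->2]=1 ship[0->1]=2 prod=4 -> [24 15 1]
Step 9: demand=4,sold=1 ship[1->2]=1 ship[0->1]=2 prod=4 -> [26 16 1]
Step 10: demand=4,sold=1 ship[1->2]=1 ship[0->1]=2 prod=4 -> [28 17 1]
Step 11: demand=4,sold=1 ship[1->2]=1 ship[0->1]=2 prod=4 -> [30 18 1]
Step 12: demand=4,sold=1 ship[1->2]=1 ship[0->1]=2 prod=4 -> [32 19 1]
First stockout at step 6

6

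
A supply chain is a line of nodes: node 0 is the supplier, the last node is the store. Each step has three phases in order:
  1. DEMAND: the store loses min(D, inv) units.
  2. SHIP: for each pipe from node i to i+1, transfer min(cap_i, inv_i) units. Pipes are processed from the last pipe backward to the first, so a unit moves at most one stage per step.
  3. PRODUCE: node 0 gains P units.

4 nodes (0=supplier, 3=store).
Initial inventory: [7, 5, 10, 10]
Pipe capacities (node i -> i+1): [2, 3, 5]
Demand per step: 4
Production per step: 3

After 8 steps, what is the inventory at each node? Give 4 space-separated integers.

Step 1: demand=4,sold=4 ship[2->3]=5 ship[1->2]=3 ship[0->1]=2 prod=3 -> inv=[8 4 8 11]
Step 2: demand=4,sold=4 ship[2->3]=5 ship[1->2]=3 ship[0->1]=2 prod=3 -> inv=[9 3 6 12]
Step 3: demand=4,sold=4 ship[2->3]=5 ship[1->2]=3 ship[0->1]=2 prod=3 -> inv=[10 2 4 13]
Step 4: demand=4,sold=4 ship[2->3]=4 ship[1->2]=2 ship[0->1]=2 prod=3 -> inv=[11 2 2 13]
Step 5: demand=4,sold=4 ship[2->3]=2 ship[1->2]=2 ship[0->1]=2 prod=3 -> inv=[12 2 2 11]
Step 6: demand=4,sold=4 ship[2->3]=2 ship[1->2]=2 ship[0->1]=2 prod=3 -> inv=[13 2 2 9]
Step 7: demand=4,sold=4 ship[2->3]=2 ship[1->2]=2 ship[0->1]=2 prod=3 -> inv=[14 2 2 7]
Step 8: demand=4,sold=4 ship[2->3]=2 ship[1->2]=2 ship[0->1]=2 prod=3 -> inv=[15 2 2 5]

15 2 2 5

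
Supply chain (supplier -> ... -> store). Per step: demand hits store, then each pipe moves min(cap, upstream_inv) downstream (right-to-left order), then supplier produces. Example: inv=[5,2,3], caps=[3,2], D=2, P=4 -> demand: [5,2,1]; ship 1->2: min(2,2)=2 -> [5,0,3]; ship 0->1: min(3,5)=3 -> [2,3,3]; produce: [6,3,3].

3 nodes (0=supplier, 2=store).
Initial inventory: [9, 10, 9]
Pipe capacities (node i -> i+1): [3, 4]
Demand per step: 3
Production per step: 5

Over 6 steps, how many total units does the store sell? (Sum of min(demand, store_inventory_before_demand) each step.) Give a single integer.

Step 1: sold=3 (running total=3) -> [11 9 10]
Step 2: sold=3 (running total=6) -> [13 8 11]
Step 3: sold=3 (running total=9) -> [15 7 12]
Step 4: sold=3 (running total=12) -> [17 6 13]
Step 5: sold=3 (running total=15) -> [19 5 14]
Step 6: sold=3 (running total=18) -> [21 4 15]

Answer: 18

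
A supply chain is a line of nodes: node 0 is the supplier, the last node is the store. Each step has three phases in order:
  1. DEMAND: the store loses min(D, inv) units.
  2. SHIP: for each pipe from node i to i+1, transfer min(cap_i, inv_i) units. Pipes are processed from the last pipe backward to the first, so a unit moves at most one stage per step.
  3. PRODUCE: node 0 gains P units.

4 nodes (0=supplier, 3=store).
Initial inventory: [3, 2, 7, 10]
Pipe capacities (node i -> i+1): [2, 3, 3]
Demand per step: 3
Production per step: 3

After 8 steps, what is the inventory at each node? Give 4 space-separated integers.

Step 1: demand=3,sold=3 ship[2->3]=3 ship[1->2]=2 ship[0->1]=2 prod=3 -> inv=[4 2 6 10]
Step 2: demand=3,sold=3 ship[2->3]=3 ship[1->2]=2 ship[0->1]=2 prod=3 -> inv=[5 2 5 10]
Step 3: demand=3,sold=3 ship[2->3]=3 ship[1->2]=2 ship[0->1]=2 prod=3 -> inv=[6 2 4 10]
Step 4: demand=3,sold=3 ship[2->3]=3 ship[1->2]=2 ship[0->1]=2 prod=3 -> inv=[7 2 3 10]
Step 5: demand=3,sold=3 ship[2->3]=3 ship[1->2]=2 ship[0->1]=2 prod=3 -> inv=[8 2 2 10]
Step 6: demand=3,sold=3 ship[2->3]=2 ship[1->2]=2 ship[0->1]=2 prod=3 -> inv=[9 2 2 9]
Step 7: demand=3,sold=3 ship[2->3]=2 ship[1->2]=2 ship[0->1]=2 prod=3 -> inv=[10 2 2 8]
Step 8: demand=3,sold=3 ship[2->3]=2 ship[1->2]=2 ship[0->1]=2 prod=3 -> inv=[11 2 2 7]

11 2 2 7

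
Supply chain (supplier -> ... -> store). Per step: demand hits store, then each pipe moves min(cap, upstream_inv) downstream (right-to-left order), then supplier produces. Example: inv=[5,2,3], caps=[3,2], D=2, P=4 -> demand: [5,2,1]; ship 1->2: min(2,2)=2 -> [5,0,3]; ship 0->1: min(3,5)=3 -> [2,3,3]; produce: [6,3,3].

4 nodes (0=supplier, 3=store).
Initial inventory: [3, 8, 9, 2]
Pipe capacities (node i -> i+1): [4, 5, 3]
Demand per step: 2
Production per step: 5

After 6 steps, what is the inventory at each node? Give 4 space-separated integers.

Step 1: demand=2,sold=2 ship[2->3]=3 ship[1->2]=5 ship[0->1]=3 prod=5 -> inv=[5 6 11 3]
Step 2: demand=2,sold=2 ship[2->3]=3 ship[1->2]=5 ship[0->1]=4 prod=5 -> inv=[6 5 13 4]
Step 3: demand=2,sold=2 ship[2->3]=3 ship[1->2]=5 ship[0->1]=4 prod=5 -> inv=[7 4 15 5]
Step 4: demand=2,sold=2 ship[2->3]=3 ship[1->2]=4 ship[0->1]=4 prod=5 -> inv=[8 4 16 6]
Step 5: demand=2,sold=2 ship[2->3]=3 ship[1->2]=4 ship[0->1]=4 prod=5 -> inv=[9 4 17 7]
Step 6: demand=2,sold=2 ship[2->3]=3 ship[1->2]=4 ship[0->1]=4 prod=5 -> inv=[10 4 18 8]

10 4 18 8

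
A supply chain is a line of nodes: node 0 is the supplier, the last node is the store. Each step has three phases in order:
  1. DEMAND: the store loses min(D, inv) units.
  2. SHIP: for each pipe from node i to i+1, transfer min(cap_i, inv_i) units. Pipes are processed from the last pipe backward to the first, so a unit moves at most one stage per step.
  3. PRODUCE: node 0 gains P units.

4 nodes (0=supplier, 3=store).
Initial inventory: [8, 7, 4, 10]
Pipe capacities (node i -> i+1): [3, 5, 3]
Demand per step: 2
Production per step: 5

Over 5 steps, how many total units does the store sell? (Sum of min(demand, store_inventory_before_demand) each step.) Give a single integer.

Answer: 10

Derivation:
Step 1: sold=2 (running total=2) -> [10 5 6 11]
Step 2: sold=2 (running total=4) -> [12 3 8 12]
Step 3: sold=2 (running total=6) -> [14 3 8 13]
Step 4: sold=2 (running total=8) -> [16 3 8 14]
Step 5: sold=2 (running total=10) -> [18 3 8 15]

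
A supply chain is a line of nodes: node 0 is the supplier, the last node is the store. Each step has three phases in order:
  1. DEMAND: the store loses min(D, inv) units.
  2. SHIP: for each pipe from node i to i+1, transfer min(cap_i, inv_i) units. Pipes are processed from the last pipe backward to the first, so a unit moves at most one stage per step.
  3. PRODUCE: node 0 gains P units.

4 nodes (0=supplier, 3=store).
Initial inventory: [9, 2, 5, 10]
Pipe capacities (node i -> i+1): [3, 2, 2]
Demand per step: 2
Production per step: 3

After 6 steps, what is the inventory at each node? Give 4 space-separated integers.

Step 1: demand=2,sold=2 ship[2->3]=2 ship[1->2]=2 ship[0->1]=3 prod=3 -> inv=[9 3 5 10]
Step 2: demand=2,sold=2 ship[2->3]=2 ship[1->2]=2 ship[0->1]=3 prod=3 -> inv=[9 4 5 10]
Step 3: demand=2,sold=2 ship[2->3]=2 ship[1->2]=2 ship[0->1]=3 prod=3 -> inv=[9 5 5 10]
Step 4: demand=2,sold=2 ship[2->3]=2 ship[1->2]=2 ship[0->1]=3 prod=3 -> inv=[9 6 5 10]
Step 5: demand=2,sold=2 ship[2->3]=2 ship[1->2]=2 ship[0->1]=3 prod=3 -> inv=[9 7 5 10]
Step 6: demand=2,sold=2 ship[2->3]=2 ship[1->2]=2 ship[0->1]=3 prod=3 -> inv=[9 8 5 10]

9 8 5 10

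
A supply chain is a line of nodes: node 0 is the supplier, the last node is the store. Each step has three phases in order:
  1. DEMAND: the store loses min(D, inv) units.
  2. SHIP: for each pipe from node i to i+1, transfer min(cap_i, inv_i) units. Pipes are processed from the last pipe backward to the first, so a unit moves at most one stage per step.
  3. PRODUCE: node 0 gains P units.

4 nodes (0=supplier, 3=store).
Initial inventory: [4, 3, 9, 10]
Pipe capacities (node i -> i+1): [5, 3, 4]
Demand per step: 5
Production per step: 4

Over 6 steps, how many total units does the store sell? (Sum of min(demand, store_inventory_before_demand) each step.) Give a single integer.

Step 1: sold=5 (running total=5) -> [4 4 8 9]
Step 2: sold=5 (running total=10) -> [4 5 7 8]
Step 3: sold=5 (running total=15) -> [4 6 6 7]
Step 4: sold=5 (running total=20) -> [4 7 5 6]
Step 5: sold=5 (running total=25) -> [4 8 4 5]
Step 6: sold=5 (running total=30) -> [4 9 3 4]

Answer: 30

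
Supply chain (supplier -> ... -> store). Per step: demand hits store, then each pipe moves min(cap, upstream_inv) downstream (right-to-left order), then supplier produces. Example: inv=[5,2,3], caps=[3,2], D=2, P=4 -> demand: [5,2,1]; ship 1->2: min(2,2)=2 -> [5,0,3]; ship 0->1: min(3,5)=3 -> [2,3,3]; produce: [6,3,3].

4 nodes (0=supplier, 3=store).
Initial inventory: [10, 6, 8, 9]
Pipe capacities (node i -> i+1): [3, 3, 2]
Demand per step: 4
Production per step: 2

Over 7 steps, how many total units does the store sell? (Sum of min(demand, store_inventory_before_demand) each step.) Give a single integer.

Step 1: sold=4 (running total=4) -> [9 6 9 7]
Step 2: sold=4 (running total=8) -> [8 6 10 5]
Step 3: sold=4 (running total=12) -> [7 6 11 3]
Step 4: sold=3 (running total=15) -> [6 6 12 2]
Step 5: sold=2 (running total=17) -> [5 6 13 2]
Step 6: sold=2 (running total=19) -> [4 6 14 2]
Step 7: sold=2 (running total=21) -> [3 6 15 2]

Answer: 21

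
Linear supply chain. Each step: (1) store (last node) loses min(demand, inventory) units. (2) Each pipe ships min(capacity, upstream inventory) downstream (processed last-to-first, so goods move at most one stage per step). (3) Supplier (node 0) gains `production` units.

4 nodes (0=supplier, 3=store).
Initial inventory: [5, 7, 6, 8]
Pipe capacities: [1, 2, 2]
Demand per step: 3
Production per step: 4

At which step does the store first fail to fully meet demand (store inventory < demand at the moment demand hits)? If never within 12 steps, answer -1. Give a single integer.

Step 1: demand=3,sold=3 ship[2->3]=2 ship[1->2]=2 ship[0->1]=1 prod=4 -> [8 6 6 7]
Step 2: demand=3,sold=3 ship[2->3]=2 ship[1->2]=2 ship[0->1]=1 prod=4 -> [11 5 6 6]
Step 3: demand=3,sold=3 ship[2->3]=2 ship[1->2]=2 ship[0->1]=1 prod=4 -> [14 4 6 5]
Step 4: demand=3,sold=3 ship[2->3]=2 ship[1->2]=2 ship[0->1]=1 prod=4 -> [17 3 6 4]
Step 5: demand=3,sold=3 ship[2->3]=2 ship[1->2]=2 ship[0->1]=1 prod=4 -> [20 2 6 3]
Step 6: demand=3,sold=3 ship[2->3]=2 ship[1->2]=2 ship[0->1]=1 prod=4 -> [23 1 6 2]
Step 7: demand=3,sold=2 ship[2->3]=2 ship[1->2]=1 ship[0->1]=1 prod=4 -> [26 1 5 2]
Step 8: demand=3,sold=2 ship[2->3]=2 ship[1->2]=1 ship[0->1]=1 prod=4 -> [29 1 4 2]
Step 9: demand=3,sold=2 ship[2->3]=2 ship[1->2]=1 ship[0->1]=1 prod=4 -> [32 1 3 2]
Step 10: demand=3,sold=2 ship[2->3]=2 ship[1->2]=1 ship[0->1]=1 prod=4 -> [35 1 2 2]
Step 11: demand=3,sold=2 ship[2->3]=2 ship[1->2]=1 ship[0->1]=1 prod=4 -> [38 1 1 2]
Step 12: demand=3,sold=2 ship[2->3]=1 ship[1->2]=1 ship[0->1]=1 prod=4 -> [41 1 1 1]
First stockout at step 7

7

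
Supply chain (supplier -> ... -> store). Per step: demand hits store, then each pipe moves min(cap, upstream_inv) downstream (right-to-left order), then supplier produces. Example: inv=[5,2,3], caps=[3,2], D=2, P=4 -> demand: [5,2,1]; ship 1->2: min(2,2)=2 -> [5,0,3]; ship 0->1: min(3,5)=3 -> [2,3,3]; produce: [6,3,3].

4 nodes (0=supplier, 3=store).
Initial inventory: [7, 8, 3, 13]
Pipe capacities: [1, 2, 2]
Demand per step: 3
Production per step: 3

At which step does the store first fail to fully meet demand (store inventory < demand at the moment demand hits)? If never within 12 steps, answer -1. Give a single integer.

Step 1: demand=3,sold=3 ship[2->3]=2 ship[1->2]=2 ship[0->1]=1 prod=3 -> [9 7 3 12]
Step 2: demand=3,sold=3 ship[2->3]=2 ship[1->2]=2 ship[0->1]=1 prod=3 -> [11 6 3 11]
Step 3: demand=3,sold=3 ship[2->3]=2 ship[1->2]=2 ship[0->1]=1 prod=3 -> [13 5 3 10]
Step 4: demand=3,sold=3 ship[2->3]=2 ship[1->2]=2 ship[0->1]=1 prod=3 -> [15 4 3 9]
Step 5: demand=3,sold=3 ship[2->3]=2 ship[1->2]=2 ship[0->1]=1 prod=3 -> [17 3 3 8]
Step 6: demand=3,sold=3 ship[2->3]=2 ship[1->2]=2 ship[0->1]=1 prod=3 -> [19 2 3 7]
Step 7: demand=3,sold=3 ship[2->3]=2 ship[1->2]=2 ship[0->1]=1 prod=3 -> [21 1 3 6]
Step 8: demand=3,sold=3 ship[2->3]=2 ship[1->2]=1 ship[0->1]=1 prod=3 -> [23 1 2 5]
Step 9: demand=3,sold=3 ship[2->3]=2 ship[1->2]=1 ship[0->1]=1 prod=3 -> [25 1 1 4]
Step 10: demand=3,sold=3 ship[2->3]=1 ship[1->2]=1 ship[0->1]=1 prod=3 -> [27 1 1 2]
Step 11: demand=3,sold=2 ship[2->3]=1 ship[1->2]=1 ship[0->1]=1 prod=3 -> [29 1 1 1]
Step 12: demand=3,sold=1 ship[2->3]=1 ship[1->2]=1 ship[0->1]=1 prod=3 -> [31 1 1 1]
First stockout at step 11

11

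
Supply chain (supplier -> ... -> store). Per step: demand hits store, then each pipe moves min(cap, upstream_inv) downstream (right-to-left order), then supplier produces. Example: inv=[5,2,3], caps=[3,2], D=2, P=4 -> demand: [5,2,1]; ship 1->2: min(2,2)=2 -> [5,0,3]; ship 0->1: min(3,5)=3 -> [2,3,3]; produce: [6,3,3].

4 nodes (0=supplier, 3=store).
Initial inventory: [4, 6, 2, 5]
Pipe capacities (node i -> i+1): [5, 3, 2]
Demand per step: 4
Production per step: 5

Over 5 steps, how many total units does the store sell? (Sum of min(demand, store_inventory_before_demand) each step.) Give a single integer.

Answer: 13

Derivation:
Step 1: sold=4 (running total=4) -> [5 7 3 3]
Step 2: sold=3 (running total=7) -> [5 9 4 2]
Step 3: sold=2 (running total=9) -> [5 11 5 2]
Step 4: sold=2 (running total=11) -> [5 13 6 2]
Step 5: sold=2 (running total=13) -> [5 15 7 2]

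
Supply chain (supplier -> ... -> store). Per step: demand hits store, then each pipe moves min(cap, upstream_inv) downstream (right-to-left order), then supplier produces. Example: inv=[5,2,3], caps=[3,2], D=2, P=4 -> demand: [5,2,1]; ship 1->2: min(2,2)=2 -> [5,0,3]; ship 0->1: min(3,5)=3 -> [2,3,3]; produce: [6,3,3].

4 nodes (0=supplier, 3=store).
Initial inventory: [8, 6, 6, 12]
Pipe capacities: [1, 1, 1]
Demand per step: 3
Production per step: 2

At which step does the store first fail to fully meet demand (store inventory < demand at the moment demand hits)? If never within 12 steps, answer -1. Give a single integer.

Step 1: demand=3,sold=3 ship[2->3]=1 ship[1->2]=1 ship[0->1]=1 prod=2 -> [9 6 6 10]
Step 2: demand=3,sold=3 ship[2->3]=1 ship[1->2]=1 ship[0->1]=1 prod=2 -> [10 6 6 8]
Step 3: demand=3,sold=3 ship[2->3]=1 ship[1->2]=1 ship[0->1]=1 prod=2 -> [11 6 6 6]
Step 4: demand=3,sold=3 ship[2->3]=1 ship[1->2]=1 ship[0->1]=1 prod=2 -> [12 6 6 4]
Step 5: demand=3,sold=3 ship[2->3]=1 ship[1->2]=1 ship[0->1]=1 prod=2 -> [13 6 6 2]
Step 6: demand=3,sold=2 ship[2->3]=1 ship[1->2]=1 ship[0->1]=1 prod=2 -> [14 6 6 1]
Step 7: demand=3,sold=1 ship[2->3]=1 ship[1->2]=1 ship[0->1]=1 prod=2 -> [15 6 6 1]
Step 8: demand=3,sold=1 ship[2->3]=1 ship[1->2]=1 ship[0->1]=1 prod=2 -> [16 6 6 1]
Step 9: demand=3,sold=1 ship[2->3]=1 ship[1->2]=1 ship[0->1]=1 prod=2 -> [17 6 6 1]
Step 10: demand=3,sold=1 ship[2->3]=1 ship[1->2]=1 ship[0->1]=1 prod=2 -> [18 6 6 1]
Step 11: demand=3,sold=1 ship[2->3]=1 ship[1->2]=1 ship[0->1]=1 prod=2 -> [19 6 6 1]
Step 12: demand=3,sold=1 ship[2->3]=1 ship[1->2]=1 ship[0->1]=1 prod=2 -> [20 6 6 1]
First stockout at step 6

6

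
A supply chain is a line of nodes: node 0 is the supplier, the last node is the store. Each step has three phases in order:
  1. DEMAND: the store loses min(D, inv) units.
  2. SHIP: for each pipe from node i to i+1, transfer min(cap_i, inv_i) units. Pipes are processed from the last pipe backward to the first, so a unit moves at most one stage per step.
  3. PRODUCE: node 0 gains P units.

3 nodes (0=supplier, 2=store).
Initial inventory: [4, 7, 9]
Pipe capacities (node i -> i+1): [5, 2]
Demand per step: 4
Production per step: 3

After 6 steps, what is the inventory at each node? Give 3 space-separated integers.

Step 1: demand=4,sold=4 ship[1->2]=2 ship[0->1]=4 prod=3 -> inv=[3 9 7]
Step 2: demand=4,sold=4 ship[1->2]=2 ship[0->1]=3 prod=3 -> inv=[3 10 5]
Step 3: demand=4,sold=4 ship[1->2]=2 ship[0->1]=3 prod=3 -> inv=[3 11 3]
Step 4: demand=4,sold=3 ship[1->2]=2 ship[0->1]=3 prod=3 -> inv=[3 12 2]
Step 5: demand=4,sold=2 ship[1->2]=2 ship[0->1]=3 prod=3 -> inv=[3 13 2]
Step 6: demand=4,sold=2 ship[1->2]=2 ship[0->1]=3 prod=3 -> inv=[3 14 2]

3 14 2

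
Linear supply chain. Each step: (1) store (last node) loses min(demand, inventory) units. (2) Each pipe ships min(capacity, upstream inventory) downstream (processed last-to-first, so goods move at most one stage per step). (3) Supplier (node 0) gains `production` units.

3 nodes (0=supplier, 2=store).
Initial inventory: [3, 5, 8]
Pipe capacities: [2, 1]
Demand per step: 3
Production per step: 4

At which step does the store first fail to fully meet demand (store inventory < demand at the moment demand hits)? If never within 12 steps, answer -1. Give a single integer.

Step 1: demand=3,sold=3 ship[1->2]=1 ship[0->1]=2 prod=4 -> [5 6 6]
Step 2: demand=3,sold=3 ship[1->2]=1 ship[0->1]=2 prod=4 -> [7 7 4]
Step 3: demand=3,sold=3 ship[1->2]=1 ship[0->1]=2 prod=4 -> [9 8 2]
Step 4: demand=3,sold=2 ship[1->2]=1 ship[0->1]=2 prod=4 -> [11 9 1]
Step 5: demand=3,sold=1 ship[1->2]=1 ship[0->1]=2 prod=4 -> [13 10 1]
Step 6: demand=3,sold=1 ship[1->2]=1 ship[0->1]=2 prod=4 -> [15 11 1]
Step 7: demand=3,sold=1 ship[1->2]=1 ship[0->1]=2 prod=4 -> [17 12 1]
Step 8: demand=3,sold=1 ship[1->2]=1 ship[0->1]=2 prod=4 -> [19 13 1]
Step 9: demand=3,sold=1 ship[1->2]=1 ship[0->1]=2 prod=4 -> [21 14 1]
Step 10: demand=3,sold=1 ship[1->2]=1 ship[0->1]=2 prod=4 -> [23 15 1]
Step 11: demand=3,sold=1 ship[1->2]=1 ship[0->1]=2 prod=4 -> [25 16 1]
Step 12: demand=3,sold=1 ship[1->2]=1 ship[0->1]=2 prod=4 -> [27 17 1]
First stockout at step 4

4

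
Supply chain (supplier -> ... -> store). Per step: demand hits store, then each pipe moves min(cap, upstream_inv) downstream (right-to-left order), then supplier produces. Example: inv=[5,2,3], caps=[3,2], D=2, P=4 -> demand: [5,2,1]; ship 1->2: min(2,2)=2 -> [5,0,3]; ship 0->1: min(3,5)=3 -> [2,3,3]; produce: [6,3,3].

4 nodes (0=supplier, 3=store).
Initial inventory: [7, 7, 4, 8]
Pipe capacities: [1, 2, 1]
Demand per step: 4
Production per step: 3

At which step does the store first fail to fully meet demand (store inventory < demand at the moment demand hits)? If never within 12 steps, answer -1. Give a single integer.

Step 1: demand=4,sold=4 ship[2->3]=1 ship[1->2]=2 ship[0->1]=1 prod=3 -> [9 6 5 5]
Step 2: demand=4,sold=4 ship[2->3]=1 ship[1->2]=2 ship[0->1]=1 prod=3 -> [11 5 6 2]
Step 3: demand=4,sold=2 ship[2->3]=1 ship[1->2]=2 ship[0->1]=1 prod=3 -> [13 4 7 1]
Step 4: demand=4,sold=1 ship[2->3]=1 ship[1->2]=2 ship[0->1]=1 prod=3 -> [15 3 8 1]
Step 5: demand=4,sold=1 ship[2->3]=1 ship[1->2]=2 ship[0->1]=1 prod=3 -> [17 2 9 1]
Step 6: demand=4,sold=1 ship[2->3]=1 ship[1->2]=2 ship[0->1]=1 prod=3 -> [19 1 10 1]
Step 7: demand=4,sold=1 ship[2->3]=1 ship[1->2]=1 ship[0->1]=1 prod=3 -> [21 1 10 1]
Step 8: demand=4,sold=1 ship[2->3]=1 ship[1->2]=1 ship[0->1]=1 prod=3 -> [23 1 10 1]
Step 9: demand=4,sold=1 ship[2->3]=1 ship[1->2]=1 ship[0->1]=1 prod=3 -> [25 1 10 1]
Step 10: demand=4,sold=1 ship[2->3]=1 ship[1->2]=1 ship[0->1]=1 prod=3 -> [27 1 10 1]
Step 11: demand=4,sold=1 ship[2->3]=1 ship[1->2]=1 ship[0->1]=1 prod=3 -> [29 1 10 1]
Step 12: demand=4,sold=1 ship[2->3]=1 ship[1->2]=1 ship[0->1]=1 prod=3 -> [31 1 10 1]
First stockout at step 3

3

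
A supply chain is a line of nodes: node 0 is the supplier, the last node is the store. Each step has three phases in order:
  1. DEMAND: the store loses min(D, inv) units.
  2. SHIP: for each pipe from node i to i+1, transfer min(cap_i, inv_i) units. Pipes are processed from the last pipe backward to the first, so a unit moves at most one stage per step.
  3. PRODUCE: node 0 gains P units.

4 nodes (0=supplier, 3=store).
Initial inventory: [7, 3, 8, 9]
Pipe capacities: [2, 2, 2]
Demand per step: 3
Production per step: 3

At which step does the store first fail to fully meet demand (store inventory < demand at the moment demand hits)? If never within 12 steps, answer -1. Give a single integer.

Step 1: demand=3,sold=3 ship[2->3]=2 ship[1->2]=2 ship[0->1]=2 prod=3 -> [8 3 8 8]
Step 2: demand=3,sold=3 ship[2->3]=2 ship[1->2]=2 ship[0->1]=2 prod=3 -> [9 3 8 7]
Step 3: demand=3,sold=3 ship[2->3]=2 ship[1->2]=2 ship[0->1]=2 prod=3 -> [10 3 8 6]
Step 4: demand=3,sold=3 ship[2->3]=2 ship[1->2]=2 ship[0->1]=2 prod=3 -> [11 3 8 5]
Step 5: demand=3,sold=3 ship[2->3]=2 ship[1->2]=2 ship[0->1]=2 prod=3 -> [12 3 8 4]
Step 6: demand=3,sold=3 ship[2->3]=2 ship[1->2]=2 ship[0->1]=2 prod=3 -> [13 3 8 3]
Step 7: demand=3,sold=3 ship[2->3]=2 ship[1->2]=2 ship[0->1]=2 prod=3 -> [14 3 8 2]
Step 8: demand=3,sold=2 ship[2->3]=2 ship[1->2]=2 ship[0->1]=2 prod=3 -> [15 3 8 2]
Step 9: demand=3,sold=2 ship[2->3]=2 ship[1->2]=2 ship[0->1]=2 prod=3 -> [16 3 8 2]
Step 10: demand=3,sold=2 ship[2->3]=2 ship[1->2]=2 ship[0->1]=2 prod=3 -> [17 3 8 2]
Step 11: demand=3,sold=2 ship[2->3]=2 ship[1->2]=2 ship[0->1]=2 prod=3 -> [18 3 8 2]
Step 12: demand=3,sold=2 ship[2->3]=2 ship[1->2]=2 ship[0->1]=2 prod=3 -> [19 3 8 2]
First stockout at step 8

8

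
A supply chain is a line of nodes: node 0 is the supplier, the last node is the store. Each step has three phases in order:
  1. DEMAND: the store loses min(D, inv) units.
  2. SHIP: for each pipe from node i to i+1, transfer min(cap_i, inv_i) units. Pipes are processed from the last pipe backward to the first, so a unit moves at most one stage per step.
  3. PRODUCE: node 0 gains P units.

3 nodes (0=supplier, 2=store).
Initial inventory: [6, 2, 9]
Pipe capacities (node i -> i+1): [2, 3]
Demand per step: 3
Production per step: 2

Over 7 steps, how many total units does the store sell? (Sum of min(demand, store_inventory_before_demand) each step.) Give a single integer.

Step 1: sold=3 (running total=3) -> [6 2 8]
Step 2: sold=3 (running total=6) -> [6 2 7]
Step 3: sold=3 (running total=9) -> [6 2 6]
Step 4: sold=3 (running total=12) -> [6 2 5]
Step 5: sold=3 (running total=15) -> [6 2 4]
Step 6: sold=3 (running total=18) -> [6 2 3]
Step 7: sold=3 (running total=21) -> [6 2 2]

Answer: 21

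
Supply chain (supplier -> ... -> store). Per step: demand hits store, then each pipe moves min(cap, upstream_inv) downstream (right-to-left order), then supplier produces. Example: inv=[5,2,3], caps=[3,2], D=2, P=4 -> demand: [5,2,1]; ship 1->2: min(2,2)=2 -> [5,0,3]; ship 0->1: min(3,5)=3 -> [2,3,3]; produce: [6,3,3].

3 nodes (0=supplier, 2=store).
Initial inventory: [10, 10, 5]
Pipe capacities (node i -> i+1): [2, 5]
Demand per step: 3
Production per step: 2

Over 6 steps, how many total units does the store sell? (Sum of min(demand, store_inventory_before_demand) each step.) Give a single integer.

Answer: 18

Derivation:
Step 1: sold=3 (running total=3) -> [10 7 7]
Step 2: sold=3 (running total=6) -> [10 4 9]
Step 3: sold=3 (running total=9) -> [10 2 10]
Step 4: sold=3 (running total=12) -> [10 2 9]
Step 5: sold=3 (running total=15) -> [10 2 8]
Step 6: sold=3 (running total=18) -> [10 2 7]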